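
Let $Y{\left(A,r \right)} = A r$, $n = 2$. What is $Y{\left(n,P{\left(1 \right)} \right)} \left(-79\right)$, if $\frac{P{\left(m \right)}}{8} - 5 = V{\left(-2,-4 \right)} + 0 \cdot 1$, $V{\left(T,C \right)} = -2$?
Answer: $-3792$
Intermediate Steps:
$P{\left(m \right)} = 24$ ($P{\left(m \right)} = 40 + 8 \left(-2 + 0 \cdot 1\right) = 40 + 8 \left(-2 + 0\right) = 40 + 8 \left(-2\right) = 40 - 16 = 24$)
$Y{\left(n,P{\left(1 \right)} \right)} \left(-79\right) = 2 \cdot 24 \left(-79\right) = 48 \left(-79\right) = -3792$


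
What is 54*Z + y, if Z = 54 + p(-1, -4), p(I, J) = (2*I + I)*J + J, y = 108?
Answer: 3456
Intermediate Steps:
p(I, J) = J + 3*I*J (p(I, J) = (3*I)*J + J = 3*I*J + J = J + 3*I*J)
Z = 62 (Z = 54 - 4*(1 + 3*(-1)) = 54 - 4*(1 - 3) = 54 - 4*(-2) = 54 + 8 = 62)
54*Z + y = 54*62 + 108 = 3348 + 108 = 3456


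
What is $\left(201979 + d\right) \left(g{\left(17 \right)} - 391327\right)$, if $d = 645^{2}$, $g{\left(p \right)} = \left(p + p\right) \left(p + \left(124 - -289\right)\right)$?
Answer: $-232806432828$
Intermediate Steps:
$g{\left(p \right)} = 2 p \left(413 + p\right)$ ($g{\left(p \right)} = 2 p \left(p + \left(124 + 289\right)\right) = 2 p \left(p + 413\right) = 2 p \left(413 + p\right)$)
$d = 416025$
$\left(201979 + d\right) \left(g{\left(17 \right)} - 391327\right) = \left(201979 + 416025\right) \left(2 \cdot 17 \left(413 + 17\right) - 391327\right) = 618004 \left(2 \cdot 17 \cdot 430 - 391327\right) = 618004 \left(14620 - 391327\right) = 618004 \left(-376707\right) = -232806432828$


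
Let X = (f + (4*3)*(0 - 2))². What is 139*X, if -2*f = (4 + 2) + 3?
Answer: 451611/4 ≈ 1.1290e+5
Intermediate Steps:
f = -9/2 (f = -((4 + 2) + 3)/2 = -(6 + 3)/2 = -½*9 = -9/2 ≈ -4.5000)
X = 3249/4 (X = (-9/2 + (4*3)*(0 - 2))² = (-9/2 + 12*(-2))² = (-9/2 - 24)² = (-57/2)² = 3249/4 ≈ 812.25)
139*X = 139*(3249/4) = 451611/4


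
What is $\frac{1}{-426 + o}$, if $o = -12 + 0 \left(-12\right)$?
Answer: $- \frac{1}{438} \approx -0.0022831$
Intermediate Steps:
$o = -12$ ($o = -12 + 0 = -12$)
$\frac{1}{-426 + o} = \frac{1}{-426 - 12} = \frac{1}{-438} = - \frac{1}{438}$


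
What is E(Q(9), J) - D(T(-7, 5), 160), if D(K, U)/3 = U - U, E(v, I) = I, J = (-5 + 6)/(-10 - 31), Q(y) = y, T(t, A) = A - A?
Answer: -1/41 ≈ -0.024390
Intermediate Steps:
T(t, A) = 0
J = -1/41 (J = 1/(-41) = 1*(-1/41) = -1/41 ≈ -0.024390)
D(K, U) = 0 (D(K, U) = 3*(U - U) = 3*0 = 0)
E(Q(9), J) - D(T(-7, 5), 160) = -1/41 - 1*0 = -1/41 + 0 = -1/41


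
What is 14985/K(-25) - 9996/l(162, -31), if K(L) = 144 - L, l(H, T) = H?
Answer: 123041/4563 ≈ 26.965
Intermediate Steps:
14985/K(-25) - 9996/l(162, -31) = 14985/(144 - 1*(-25)) - 9996/162 = 14985/(144 + 25) - 9996*1/162 = 14985/169 - 1666/27 = 123041/4563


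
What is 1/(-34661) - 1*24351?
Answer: -844030012/34661 ≈ -24351.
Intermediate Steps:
1/(-34661) - 1*24351 = -1/34661 - 24351 = -844030012/34661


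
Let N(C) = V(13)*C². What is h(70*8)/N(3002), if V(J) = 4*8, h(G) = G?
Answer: 35/18024008 ≈ 1.9419e-6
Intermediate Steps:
V(J) = 32
N(C) = 32*C²
h(70*8)/N(3002) = (70*8)/((32*3002²)) = 560/((32*9012004)) = 560/288384128 = 560*(1/288384128) = 35/18024008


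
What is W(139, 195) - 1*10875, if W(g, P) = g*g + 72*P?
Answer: 22486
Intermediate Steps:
W(g, P) = g² + 72*P
W(139, 195) - 1*10875 = (139² + 72*195) - 1*10875 = (19321 + 14040) - 10875 = 33361 - 10875 = 22486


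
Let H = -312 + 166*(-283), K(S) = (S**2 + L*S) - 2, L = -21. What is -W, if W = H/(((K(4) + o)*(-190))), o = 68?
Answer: 4729/38 ≈ 124.45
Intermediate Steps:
K(S) = -2 + S**2 - 21*S (K(S) = (S**2 - 21*S) - 2 = -2 + S**2 - 21*S)
H = -47290 (H = -312 - 46978 = -47290)
W = -4729/38 (W = -47290*(-1/(190*((-2 + 4**2 - 21*4) + 68))) = -47290*(-1/(190*((-2 + 16 - 84) + 68))) = -47290*(-1/(190*(-70 + 68))) = -47290/((-2*(-190))) = -47290/380 = -47290*1/380 = -4729/38 ≈ -124.45)
-W = -1*(-4729/38) = 4729/38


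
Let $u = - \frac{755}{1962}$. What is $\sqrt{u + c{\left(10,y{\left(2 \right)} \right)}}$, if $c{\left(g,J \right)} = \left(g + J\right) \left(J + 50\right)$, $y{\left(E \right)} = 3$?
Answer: $\frac{\sqrt{294531734}}{654} \approx 26.241$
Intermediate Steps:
$u = - \frac{755}{1962}$ ($u = \left(-755\right) \frac{1}{1962} = - \frac{755}{1962} \approx -0.38481$)
$c{\left(g,J \right)} = \left(50 + J\right) \left(J + g\right)$ ($c{\left(g,J \right)} = \left(J + g\right) \left(50 + J\right) = \left(50 + J\right) \left(J + g\right)$)
$\sqrt{u + c{\left(10,y{\left(2 \right)} \right)}} = \sqrt{- \frac{755}{1962} + \left(3^{2} + 50 \cdot 3 + 50 \cdot 10 + 3 \cdot 10\right)} = \sqrt{- \frac{755}{1962} + \left(9 + 150 + 500 + 30\right)} = \sqrt{- \frac{755}{1962} + 689} = \sqrt{\frac{1351063}{1962}} = \frac{\sqrt{294531734}}{654}$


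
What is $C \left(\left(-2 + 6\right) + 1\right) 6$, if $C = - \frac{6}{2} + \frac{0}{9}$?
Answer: $-90$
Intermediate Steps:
$C = -3$ ($C = \left(-6\right) \frac{1}{2} + 0 \cdot \frac{1}{9} = -3 + 0 = -3$)
$C \left(\left(-2 + 6\right) + 1\right) 6 = - 3 \left(\left(-2 + 6\right) + 1\right) 6 = - 3 \left(4 + 1\right) 6 = \left(-3\right) 5 \cdot 6 = \left(-15\right) 6 = -90$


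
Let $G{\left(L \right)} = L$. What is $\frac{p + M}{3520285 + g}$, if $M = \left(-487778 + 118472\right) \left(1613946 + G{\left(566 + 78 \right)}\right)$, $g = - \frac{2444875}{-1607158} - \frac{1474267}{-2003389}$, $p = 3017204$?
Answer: $- \frac{1919863197853943296977232}{11334489457559586231} \approx -1.6938 \cdot 10^{5}$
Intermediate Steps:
$g = \frac{7267415684561}{3219762658462}$ ($g = \left(-2444875\right) \left(- \frac{1}{1607158}\right) - - \frac{1474267}{2003389} = \frac{2444875}{1607158} + \frac{1474267}{2003389} = \frac{7267415684561}{3219762658462} \approx 2.2571$)
$M = -596277774540$ ($M = \left(-487778 + 118472\right) \left(1613946 + \left(566 + 78\right)\right) = - 369306 \left(1613946 + 644\right) = \left(-369306\right) 1614590 = -596277774540$)
$\frac{p + M}{3520285 + g} = \frac{3017204 - 596277774540}{3520285 + \frac{7267415684561}{3219762658462}} = - \frac{596274757336}{\frac{11334489457559586231}{3219762658462}} = \left(-596274757336\right) \frac{3219762658462}{11334489457559586231} = - \frac{1919863197853943296977232}{11334489457559586231}$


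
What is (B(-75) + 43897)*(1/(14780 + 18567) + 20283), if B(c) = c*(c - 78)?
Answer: 37452358429144/33347 ≈ 1.1231e+9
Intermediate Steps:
B(c) = c*(-78 + c)
(B(-75) + 43897)*(1/(14780 + 18567) + 20283) = (-75*(-78 - 75) + 43897)*(1/(14780 + 18567) + 20283) = (-75*(-153) + 43897)*(1/33347 + 20283) = (11475 + 43897)*(1/33347 + 20283) = 55372*(676377202/33347) = 37452358429144/33347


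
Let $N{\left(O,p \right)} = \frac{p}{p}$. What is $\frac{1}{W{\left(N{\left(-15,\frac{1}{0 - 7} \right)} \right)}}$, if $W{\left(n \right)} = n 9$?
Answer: $\frac{1}{9} \approx 0.11111$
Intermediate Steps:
$N{\left(O,p \right)} = 1$
$W{\left(n \right)} = 9 n$
$\frac{1}{W{\left(N{\left(-15,\frac{1}{0 - 7} \right)} \right)}} = \frac{1}{9 \cdot 1} = \frac{1}{9}$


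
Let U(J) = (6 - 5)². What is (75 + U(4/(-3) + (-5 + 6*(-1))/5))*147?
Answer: 11172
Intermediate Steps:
U(J) = 1 (U(J) = 1² = 1)
(75 + U(4/(-3) + (-5 + 6*(-1))/5))*147 = (75 + 1)*147 = 76*147 = 11172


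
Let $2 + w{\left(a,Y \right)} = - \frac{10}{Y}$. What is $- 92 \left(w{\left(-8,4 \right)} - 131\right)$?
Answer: $12466$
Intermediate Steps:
$w{\left(a,Y \right)} = -2 - \frac{10}{Y}$
$- 92 \left(w{\left(-8,4 \right)} - 131\right) = - 92 \left(\left(-2 - \frac{10}{4}\right) - 131\right) = - 92 \left(\left(-2 - \frac{5}{2}\right) - 131\right) = - 92 \left(- \frac{9}{2} - 131\right) = \left(-92\right) \left(- \frac{271}{2}\right) = 12466$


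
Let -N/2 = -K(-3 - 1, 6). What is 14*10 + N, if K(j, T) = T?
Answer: 152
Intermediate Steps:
N = 12 (N = -(-2)*6 = -2*(-6) = 12)
14*10 + N = 14*10 + 12 = 140 + 12 = 152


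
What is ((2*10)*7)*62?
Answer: 8680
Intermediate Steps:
((2*10)*7)*62 = (20*7)*62 = 140*62 = 8680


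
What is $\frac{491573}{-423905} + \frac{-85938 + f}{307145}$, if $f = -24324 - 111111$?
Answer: $- \frac{9793012426}{5208012049} \approx -1.8804$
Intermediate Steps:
$f = -135435$
$\frac{491573}{-423905} + \frac{-85938 + f}{307145} = \frac{491573}{-423905} + \frac{-85938 - 135435}{307145} = 491573 \left(- \frac{1}{423905}\right) - \frac{221373}{307145} = - \frac{491573}{423905} - \frac{221373}{307145} = - \frac{9793012426}{5208012049}$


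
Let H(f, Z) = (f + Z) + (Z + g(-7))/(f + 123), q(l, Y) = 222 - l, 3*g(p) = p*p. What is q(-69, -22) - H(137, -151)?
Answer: 59576/195 ≈ 305.52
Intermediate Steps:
g(p) = p**2/3 (g(p) = (p*p)/3 = p**2/3)
H(f, Z) = Z + f + (49/3 + Z)/(123 + f) (H(f, Z) = (f + Z) + (Z + (1/3)*(-7)**2)/(f + 123) = (Z + f) + (Z + (1/3)*49)/(123 + f) = (Z + f) + (Z + 49/3)/(123 + f) = (Z + f) + (49/3 + Z)/(123 + f) = Z + f + (49/3 + Z)/(123 + f))
q(-69, -22) - H(137, -151) = (222 - 1*(-69)) - (49/3 + 137**2 + 123*137 + 124*(-151) - 151*137)/(123 + 137) = (222 + 69) - (49/3 + 18769 + 16851 - 18724 - 20687)/260 = 291 - (-11324)/(260*3) = 291 - 1*(-2831/195) = 291 + 2831/195 = 59576/195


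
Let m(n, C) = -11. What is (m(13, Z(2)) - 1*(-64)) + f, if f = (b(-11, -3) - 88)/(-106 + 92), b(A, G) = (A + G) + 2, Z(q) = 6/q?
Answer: 421/7 ≈ 60.143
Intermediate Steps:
b(A, G) = 2 + A + G
f = 50/7 (f = ((2 - 11 - 3) - 88)/(-106 + 92) = (-12 - 88)/(-14) = -100*(-1/14) = 50/7 ≈ 7.1429)
(m(13, Z(2)) - 1*(-64)) + f = (-11 - 1*(-64)) + 50/7 = (-11 + 64) + 50/7 = 53 + 50/7 = 421/7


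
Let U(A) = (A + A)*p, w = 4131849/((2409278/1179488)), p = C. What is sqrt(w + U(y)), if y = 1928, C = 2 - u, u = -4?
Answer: 12*sqrt(20617761930310235)/1204639 ≈ 1430.4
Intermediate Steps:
C = 6 (C = 2 - 1*(-4) = 2 + 4 = 6)
p = 6
w = 2436733156656/1204639 (w = 4131849/((2409278*(1/1179488))) = 4131849/(1204639/589744) = 4131849*(589744/1204639) = 2436733156656/1204639 ≈ 2.0228e+6)
U(A) = 12*A (U(A) = (A + A)*6 = (2*A)*6 = 12*A)
sqrt(w + U(y)) = sqrt(2436733156656/1204639 + 12*1928) = sqrt(2436733156656/1204639 + 23136) = sqrt(2464603684560/1204639) = 12*sqrt(20617761930310235)/1204639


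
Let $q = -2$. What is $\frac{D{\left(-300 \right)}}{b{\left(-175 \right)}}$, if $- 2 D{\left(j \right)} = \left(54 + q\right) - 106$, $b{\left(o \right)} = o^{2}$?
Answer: $\frac{27}{30625} \approx 0.00088163$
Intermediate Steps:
$D{\left(j \right)} = 27$ ($D{\left(j \right)} = - \frac{\left(54 - 2\right) - 106}{2} = - \frac{52 - 106}{2} = \left(- \frac{1}{2}\right) \left(-54\right) = 27$)
$\frac{D{\left(-300 \right)}}{b{\left(-175 \right)}} = \frac{27}{\left(-175\right)^{2}} = \frac{27}{30625}$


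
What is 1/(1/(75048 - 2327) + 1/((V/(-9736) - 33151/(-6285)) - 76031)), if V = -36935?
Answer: 30753312778631839/18362410999 ≈ 1.6748e+6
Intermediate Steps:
1/(1/(75048 - 2327) + 1/((V/(-9736) - 33151/(-6285)) - 76031)) = 1/(1/(75048 - 2327) + 1/((-36935/(-9736) - 33151/(-6285)) - 76031)) = 1/(1/72721 + 1/((-36935*(-1/9736) - 33151*(-1/6285)) - 76031)) = 1/(1/72721 + 1/((36935/9736 + 33151/6285) - 76031)) = 1/(1/72721 + 1/(554894611/61190760 - 76031)) = 1/(1/72721 + 1/(-4651839778949/61190760)) = 1/(1/72721 - 61190760/4651839778949) = 1/(18362410999/30753312778631839) = 30753312778631839/18362410999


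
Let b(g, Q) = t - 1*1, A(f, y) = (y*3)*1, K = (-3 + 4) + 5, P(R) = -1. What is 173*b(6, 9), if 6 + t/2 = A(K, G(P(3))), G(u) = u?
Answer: -3287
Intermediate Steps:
K = 6 (K = 1 + 5 = 6)
A(f, y) = 3*y (A(f, y) = (3*y)*1 = 3*y)
t = -18 (t = -12 + 2*(3*(-1)) = -12 + 2*(-3) = -12 - 6 = -18)
b(g, Q) = -19 (b(g, Q) = -18 - 1*1 = -18 - 1 = -19)
173*b(6, 9) = 173*(-19) = -3287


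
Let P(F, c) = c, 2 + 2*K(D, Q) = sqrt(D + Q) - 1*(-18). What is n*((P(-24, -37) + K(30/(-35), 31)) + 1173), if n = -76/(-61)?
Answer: 86944/61 + 38*sqrt(1477)/427 ≈ 1428.7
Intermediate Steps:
K(D, Q) = 8 + sqrt(D + Q)/2 (K(D, Q) = -1 + (sqrt(D + Q) - 1*(-18))/2 = -1 + (sqrt(D + Q) + 18)/2 = -1 + (18 + sqrt(D + Q))/2 = -1 + (9 + sqrt(D + Q)/2) = 8 + sqrt(D + Q)/2)
n = 76/61 (n = -76*(-1/61) = 76/61 ≈ 1.2459)
n*((P(-24, -37) + K(30/(-35), 31)) + 1173) = 76*((-37 + (8 + sqrt(30/(-35) + 31)/2)) + 1173)/61 = 76*((-37 + (8 + sqrt(30*(-1/35) + 31)/2)) + 1173)/61 = 76*((-37 + (8 + sqrt(-6/7 + 31)/2)) + 1173)/61 = 76*((-37 + (8 + sqrt(211/7)/2)) + 1173)/61 = 76*((-37 + (8 + (sqrt(1477)/7)/2)) + 1173)/61 = 76*((-37 + (8 + sqrt(1477)/14)) + 1173)/61 = 76*((-29 + sqrt(1477)/14) + 1173)/61 = 76*(1144 + sqrt(1477)/14)/61 = 86944/61 + 38*sqrt(1477)/427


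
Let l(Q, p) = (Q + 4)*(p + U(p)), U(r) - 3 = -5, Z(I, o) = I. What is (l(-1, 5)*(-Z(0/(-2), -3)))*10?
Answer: 0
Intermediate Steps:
U(r) = -2 (U(r) = 3 - 5 = -2)
l(Q, p) = (-2 + p)*(4 + Q) (l(Q, p) = (Q + 4)*(p - 2) = (4 + Q)*(-2 + p) = (-2 + p)*(4 + Q))
(l(-1, 5)*(-Z(0/(-2), -3)))*10 = ((-8 - 2*(-1) + 4*5 - 1*5)*(-0/(-2)))*10 = ((-8 + 2 + 20 - 5)*(-0*(-1)/2))*10 = (9*(-1*0))*10 = (9*0)*10 = 0*10 = 0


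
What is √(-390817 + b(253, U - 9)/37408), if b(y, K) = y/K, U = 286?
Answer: 3*I*√291406658952017966/2590504 ≈ 625.15*I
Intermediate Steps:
√(-390817 + b(253, U - 9)/37408) = √(-390817 + (253/(286 - 9))/37408) = √(-390817 + (253/277)*(1/37408)) = √(-390817 + 253/10362016) = √(-4049652006819/10362016) = 3*I*√291406658952017966/2590504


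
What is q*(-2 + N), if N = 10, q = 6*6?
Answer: 288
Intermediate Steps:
q = 36
q*(-2 + N) = 36*(-2 + 10) = 36*8 = 288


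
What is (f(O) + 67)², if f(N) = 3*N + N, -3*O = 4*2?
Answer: 28561/9 ≈ 3173.4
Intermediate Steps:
O = -8/3 (O = -4*2/3 = -⅓*8 = -8/3 ≈ -2.6667)
f(N) = 4*N
(f(O) + 67)² = (4*(-8/3) + 67)² = (-32/3 + 67)² = (169/3)² = 28561/9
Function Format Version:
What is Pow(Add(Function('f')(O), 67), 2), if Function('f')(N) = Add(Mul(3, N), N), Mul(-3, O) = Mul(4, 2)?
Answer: Rational(28561, 9) ≈ 3173.4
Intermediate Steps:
O = Rational(-8, 3) (O = Mul(Rational(-1, 3), Mul(4, 2)) = Mul(Rational(-1, 3), 8) = Rational(-8, 3) ≈ -2.6667)
Function('f')(N) = Mul(4, N)
Pow(Add(Function('f')(O), 67), 2) = Pow(Add(Mul(4, Rational(-8, 3)), 67), 2) = Pow(Add(Rational(-32, 3), 67), 2) = Pow(Rational(169, 3), 2) = Rational(28561, 9)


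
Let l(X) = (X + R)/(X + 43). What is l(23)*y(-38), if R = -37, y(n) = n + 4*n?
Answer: 1330/33 ≈ 40.303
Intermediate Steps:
y(n) = 5*n
l(X) = (-37 + X)/(43 + X) (l(X) = (X - 37)/(X + 43) = (-37 + X)/(43 + X))
l(23)*y(-38) = ((-37 + 23)/(43 + 23))*(5*(-38)) = (-14/66)*(-190) = ((1/66)*(-14))*(-190) = -7/33*(-190) = 1330/33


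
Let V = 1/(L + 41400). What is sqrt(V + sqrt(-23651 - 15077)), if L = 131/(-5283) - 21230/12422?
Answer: sqrt(44572442361625759482 + 3690443662696509908328392*I*sqrt(9682))/1358389425514 ≈ 9.9195 + 9.9195*I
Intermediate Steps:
L = -56892686/32812713 (L = 131*(-1/5283) - 21230*1/12422 = -131/5283 - 10615/6211 = -56892686/32812713 ≈ -1.7339)
V = 32812713/1358389425514 (V = 1/(-56892686/32812713 + 41400) = 1/(1358389425514/32812713) = 32812713/1358389425514 ≈ 2.4156e-5)
sqrt(V + sqrt(-23651 - 15077)) = sqrt(32812713/1358389425514 + sqrt(-23651 - 15077)) = sqrt(32812713/1358389425514 + sqrt(-38728)) = sqrt(32812713/1358389425514 + 2*I*sqrt(9682))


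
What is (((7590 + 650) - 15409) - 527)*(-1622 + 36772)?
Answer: -270514400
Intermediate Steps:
(((7590 + 650) - 15409) - 527)*(-1622 + 36772) = ((8240 - 15409) - 527)*35150 = (-7169 - 527)*35150 = -7696*35150 = -270514400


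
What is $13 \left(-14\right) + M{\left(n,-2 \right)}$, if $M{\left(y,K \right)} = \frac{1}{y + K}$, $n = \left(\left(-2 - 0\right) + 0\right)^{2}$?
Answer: $- \frac{363}{2} \approx -181.5$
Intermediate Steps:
$n = 4$ ($n = \left(\left(-2 + 0\right) + 0\right)^{2} = \left(-2 + 0\right)^{2} = \left(-2\right)^{2} = 4$)
$M{\left(y,K \right)} = \frac{1}{K + y}$
$13 \left(-14\right) + M{\left(n,-2 \right)} = 13 \left(-14\right) + \frac{1}{-2 + 4} = -182 + \frac{1}{2} = - \frac{363}{2}$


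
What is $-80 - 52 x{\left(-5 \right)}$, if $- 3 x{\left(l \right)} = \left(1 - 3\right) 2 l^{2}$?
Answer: $- \frac{5440}{3} \approx -1813.3$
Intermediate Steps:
$x{\left(l \right)} = \frac{4 l^{2}}{3}$ ($x{\left(l \right)} = - \frac{\left(1 - 3\right) 2 l^{2}}{3} = - \frac{\left(-2\right) 2 l^{2}}{3} = - \frac{\left(-4\right) l^{2}}{3} = \frac{4 l^{2}}{3}$)
$-80 - 52 x{\left(-5 \right)} = -80 - 52 \frac{4 \left(-5\right)^{2}}{3} = -80 - 52 \cdot \frac{4}{3} \cdot 25 = -80 - \frac{5200}{3} = - \frac{5440}{3}$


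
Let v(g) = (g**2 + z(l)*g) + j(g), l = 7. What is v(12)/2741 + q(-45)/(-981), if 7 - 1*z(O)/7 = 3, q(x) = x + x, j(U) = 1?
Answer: 79839/298769 ≈ 0.26723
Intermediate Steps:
q(x) = 2*x
z(O) = 28 (z(O) = 49 - 7*3 = 49 - 21 = 28)
v(g) = 1 + g**2 + 28*g (v(g) = (g**2 + 28*g) + 1 = 1 + g**2 + 28*g)
v(12)/2741 + q(-45)/(-981) = (1 + 12**2 + 28*12)/2741 + (2*(-45))/(-981) = (1 + 144 + 336)*(1/2741) - 90*(-1/981) = 481*(1/2741) + 10/109 = 481/2741 + 10/109 = 79839/298769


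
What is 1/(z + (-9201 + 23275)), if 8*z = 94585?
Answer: 8/207177 ≈ 3.8614e-5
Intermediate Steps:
z = 94585/8 (z = (⅛)*94585 = 94585/8 ≈ 11823.)
1/(z + (-9201 + 23275)) = 1/(94585/8 + (-9201 + 23275)) = 1/(94585/8 + 14074) = 1/(207177/8) = 8/207177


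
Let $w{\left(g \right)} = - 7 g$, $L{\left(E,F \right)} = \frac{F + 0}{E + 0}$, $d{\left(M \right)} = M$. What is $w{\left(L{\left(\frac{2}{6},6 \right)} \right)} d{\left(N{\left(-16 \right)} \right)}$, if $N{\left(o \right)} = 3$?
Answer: $-378$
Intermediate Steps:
$L{\left(E,F \right)} = \frac{F}{E}$
$w{\left(L{\left(\frac{2}{6},6 \right)} \right)} d{\left(N{\left(-16 \right)} \right)} = - 7 \frac{6}{2 \cdot \frac{1}{6}} \cdot 3 = - 7 \cdot 6 \frac{1}{\frac{1}{3}} \cdot 3 = - 7 \cdot 6 \cdot 3 \cdot 3 = \left(-7\right) 18 \cdot 3 = \left(-126\right) 3 = -378$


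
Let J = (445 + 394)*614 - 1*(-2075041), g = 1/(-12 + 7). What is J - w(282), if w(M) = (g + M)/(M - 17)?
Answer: 3431996366/1325 ≈ 2.5902e+6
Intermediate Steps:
g = -⅕ (g = 1/(-5) = -⅕ ≈ -0.20000)
J = 2590187 (J = 839*614 + 2075041 = 515146 + 2075041 = 2590187)
w(M) = (-⅕ + M)/(-17 + M) (w(M) = (-⅕ + M)/(M - 17) = (-⅕ + M)/(-17 + M))
J - w(282) = 2590187 - (-⅕ + 282)/(-17 + 282) = 2590187 - 1409/(265*5) = 2590187 - 1*1409/1325 = 2590187 - 1409/1325 = 3431996366/1325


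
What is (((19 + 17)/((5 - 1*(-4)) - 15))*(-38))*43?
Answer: 9804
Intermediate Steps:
(((19 + 17)/((5 - 1*(-4)) - 15))*(-38))*43 = ((36/((5 + 4) - 15))*(-38))*43 = ((36/(9 - 15))*(-38))*43 = ((36/(-6))*(-38))*43 = ((36*(-⅙))*(-38))*43 = -6*(-38)*43 = 228*43 = 9804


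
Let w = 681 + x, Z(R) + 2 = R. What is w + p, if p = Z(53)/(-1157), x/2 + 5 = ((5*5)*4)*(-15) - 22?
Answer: -2745612/1157 ≈ -2373.0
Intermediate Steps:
Z(R) = -2 + R
x = -3054 (x = -10 + 2*(((5*5)*4)*(-15) - 22) = -10 + 2*((25*4)*(-15) - 22) = -10 + 2*(100*(-15) - 22) = -10 + 2*(-1500 - 22) = -10 + 2*(-1522) = -10 - 3044 = -3054)
w = -2373 (w = 681 - 3054 = -2373)
p = -51/1157 (p = (-2 + 53)/(-1157) = 51*(-1/1157) = -51/1157 ≈ -0.044080)
w + p = -2373 - 51/1157 = -2745612/1157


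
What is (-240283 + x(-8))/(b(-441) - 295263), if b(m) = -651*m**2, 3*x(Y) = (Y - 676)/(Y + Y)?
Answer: 961075/507609576 ≈ 0.0018933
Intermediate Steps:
x(Y) = (-676 + Y)/(6*Y) (x(Y) = ((Y - 676)/(Y + Y))/3 = ((-676 + Y)/((2*Y)))/3 = ((-676 + Y)*(1/(2*Y)))/3 = ((-676 + Y)/(2*Y))/3 = (-676 + Y)/(6*Y))
(-240283 + x(-8))/(b(-441) - 295263) = (-240283 + (1/6)*(-676 - 8)/(-8))/(-651*(-441)**2 - 295263) = (-240283 + (1/6)*(-1/8)*(-684))/(-651*194481 - 295263) = (-240283 + 57/4)/(-126607131 - 295263) = -961075/4/(-126902394) = -961075/4*(-1/126902394) = 961075/507609576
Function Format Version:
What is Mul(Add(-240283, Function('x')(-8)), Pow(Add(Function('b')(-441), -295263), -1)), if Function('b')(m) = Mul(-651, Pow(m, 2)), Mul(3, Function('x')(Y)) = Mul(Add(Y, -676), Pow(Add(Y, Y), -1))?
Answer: Rational(961075, 507609576) ≈ 0.0018933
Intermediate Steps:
Function('x')(Y) = Mul(Rational(1, 6), Pow(Y, -1), Add(-676, Y)) (Function('x')(Y) = Mul(Rational(1, 3), Mul(Add(Y, -676), Pow(Add(Y, Y), -1))) = Mul(Rational(1, 3), Mul(Add(-676, Y), Pow(Mul(2, Y), -1))) = Mul(Rational(1, 3), Mul(Add(-676, Y), Mul(Rational(1, 2), Pow(Y, -1)))) = Mul(Rational(1, 3), Mul(Rational(1, 2), Pow(Y, -1), Add(-676, Y))) = Mul(Rational(1, 6), Pow(Y, -1), Add(-676, Y)))
Mul(Add(-240283, Function('x')(-8)), Pow(Add(Function('b')(-441), -295263), -1)) = Mul(Add(-240283, Mul(Rational(1, 6), Pow(-8, -1), Add(-676, -8))), Pow(Add(Mul(-651, Pow(-441, 2)), -295263), -1)) = Mul(Add(-240283, Mul(Rational(1, 6), Rational(-1, 8), -684)), Pow(Add(Mul(-651, 194481), -295263), -1)) = Mul(Add(-240283, Rational(57, 4)), Pow(Add(-126607131, -295263), -1)) = Mul(Rational(-961075, 4), Pow(-126902394, -1)) = Mul(Rational(-961075, 4), Rational(-1, 126902394)) = Rational(961075, 507609576)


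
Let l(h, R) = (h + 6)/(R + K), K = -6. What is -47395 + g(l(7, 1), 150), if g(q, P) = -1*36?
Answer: -47431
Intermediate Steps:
l(h, R) = (6 + h)/(-6 + R) (l(h, R) = (h + 6)/(R - 6) = (6 + h)/(-6 + R))
g(q, P) = -36
-47395 + g(l(7, 1), 150) = -47395 - 36 = -47431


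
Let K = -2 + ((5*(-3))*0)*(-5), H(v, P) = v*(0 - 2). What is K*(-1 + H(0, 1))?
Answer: 2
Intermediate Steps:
H(v, P) = -2*v (H(v, P) = v*(-2) = -2*v)
K = -2 (K = -2 - 15*0*(-5) = -2 + 0*(-5) = -2 + 0 = -2)
K*(-1 + H(0, 1)) = -2*(-1 - 2*0) = -2*(-1 + 0) = -2*(-1) = 2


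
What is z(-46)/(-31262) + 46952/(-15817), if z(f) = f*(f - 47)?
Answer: -767739275/247235527 ≈ -3.1053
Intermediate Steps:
z(f) = f*(-47 + f)
z(-46)/(-31262) + 46952/(-15817) = -46*(-47 - 46)/(-31262) + 46952/(-15817) = -46*(-93)*(-1/31262) + 46952*(-1/15817) = 4278*(-1/31262) - 46952/15817 = -2139/15631 - 46952/15817 = -767739275/247235527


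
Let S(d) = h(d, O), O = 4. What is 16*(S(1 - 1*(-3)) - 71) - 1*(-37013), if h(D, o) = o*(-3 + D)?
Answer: 35941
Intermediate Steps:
S(d) = -12 + 4*d (S(d) = 4*(-3 + d) = -12 + 4*d)
16*(S(1 - 1*(-3)) - 71) - 1*(-37013) = 16*((-12 + 4*(1 - 1*(-3))) - 71) - 1*(-37013) = 16*((-12 + 4*(1 + 3)) - 71) + 37013 = 16*((-12 + 4*4) - 71) + 37013 = 16*((-12 + 16) - 71) + 37013 = 16*(4 - 71) + 37013 = 16*(-67) + 37013 = -1072 + 37013 = 35941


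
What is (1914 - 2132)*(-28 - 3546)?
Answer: 779132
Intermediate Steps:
(1914 - 2132)*(-28 - 3546) = -218*(-3574) = 779132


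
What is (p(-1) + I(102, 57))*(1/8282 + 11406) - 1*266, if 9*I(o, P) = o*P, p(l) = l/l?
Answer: 61116323959/8282 ≈ 7.3794e+6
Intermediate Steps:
p(l) = 1
I(o, P) = P*o/9 (I(o, P) = (o*P)/9 = (P*o)/9 = P*o/9)
(p(-1) + I(102, 57))*(1/8282 + 11406) - 1*266 = (1 + (⅑)*57*102)*(1/8282 + 11406) - 1*266 = (1 + 646)*(1/8282 + 11406) - 266 = 647*(94464493/8282) - 266 = 61118526971/8282 - 266 = 61116323959/8282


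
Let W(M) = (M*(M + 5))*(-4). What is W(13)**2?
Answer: 876096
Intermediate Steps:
W(M) = -4*M*(5 + M) (W(M) = (M*(5 + M))*(-4) = -4*M*(5 + M))
W(13)**2 = (-4*13*(5 + 13))**2 = (-4*13*18)**2 = (-936)**2 = 876096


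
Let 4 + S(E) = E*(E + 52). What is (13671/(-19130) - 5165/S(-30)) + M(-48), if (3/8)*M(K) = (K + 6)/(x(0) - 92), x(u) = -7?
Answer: 5152910767/628764840 ≈ 8.1953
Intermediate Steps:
S(E) = -4 + E*(52 + E) (S(E) = -4 + E*(E + 52) = -4 + E*(52 + E))
M(K) = -16/99 - 8*K/297 (M(K) = 8*((K + 6)/(-7 - 92))/3 = 8*((6 + K)/(-99))/3 = 8*((6 + K)*(-1/99))/3 = 8*(-2/33 - K/99)/3 = -16/99 - 8*K/297)
(13671/(-19130) - 5165/S(-30)) + M(-48) = (13671/(-19130) - 5165/(-4 + (-30)² + 52*(-30))) + (-16/99 - 8/297*(-48)) = (13671*(-1/19130) - 5165/(-4 + 900 - 1560)) + (-16/99 + 128/99) = (-13671/19130 - 5165/(-664)) + 112/99 = (-13671/19130 - 5165*(-1/664)) + 112/99 = (-13671/19130 + 5165/664) + 112/99 = 44864453/6351160 + 112/99 = 5152910767/628764840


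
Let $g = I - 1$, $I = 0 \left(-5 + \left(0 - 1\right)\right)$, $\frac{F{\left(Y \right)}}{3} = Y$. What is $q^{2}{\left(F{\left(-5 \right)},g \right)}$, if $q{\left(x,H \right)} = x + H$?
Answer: $256$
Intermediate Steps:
$F{\left(Y \right)} = 3 Y$
$I = 0$ ($I = 0 \left(-5 - 1\right) = 0 \left(-6\right) = 0$)
$g = -1$ ($g = 0 - 1 = -1$)
$q{\left(x,H \right)} = H + x$
$q^{2}{\left(F{\left(-5 \right)},g \right)} = \left(-1 + 3 \left(-5\right)\right)^{2} = \left(-1 - 15\right)^{2} = \left(-16\right)^{2} = 256$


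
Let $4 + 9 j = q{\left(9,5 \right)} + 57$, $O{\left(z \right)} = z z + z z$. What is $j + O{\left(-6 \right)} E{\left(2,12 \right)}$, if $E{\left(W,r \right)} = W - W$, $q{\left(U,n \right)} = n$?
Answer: $\frac{58}{9} \approx 6.4444$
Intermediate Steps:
$O{\left(z \right)} = 2 z^{2}$ ($O{\left(z \right)} = z^{2} + z^{2} = 2 z^{2}$)
$j = \frac{58}{9}$ ($j = - \frac{4}{9} + \frac{5 + 57}{9} = - \frac{4}{9} + \frac{1}{9} \cdot 62 = - \frac{4}{9} + \frac{62}{9} = \frac{58}{9} \approx 6.4444$)
$E{\left(W,r \right)} = 0$
$j + O{\left(-6 \right)} E{\left(2,12 \right)} = \frac{58}{9} + 2 \left(-6\right)^{2} \cdot 0 = \frac{58}{9} + 2 \cdot 36 \cdot 0 = \frac{58}{9} + 72 \cdot 0 = \frac{58}{9} + 0 = \frac{58}{9}$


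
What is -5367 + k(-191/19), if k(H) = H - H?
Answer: -5367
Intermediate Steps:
k(H) = 0
-5367 + k(-191/19) = -5367 + 0 = -5367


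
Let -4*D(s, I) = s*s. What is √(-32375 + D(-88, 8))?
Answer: I*√34311 ≈ 185.23*I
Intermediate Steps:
D(s, I) = -s²/4 (D(s, I) = -s*s/4 = -s²/4)
√(-32375 + D(-88, 8)) = √(-32375 - ¼*(-88)²) = √(-32375 - ¼*7744) = √(-32375 - 1936) = √(-34311) = I*√34311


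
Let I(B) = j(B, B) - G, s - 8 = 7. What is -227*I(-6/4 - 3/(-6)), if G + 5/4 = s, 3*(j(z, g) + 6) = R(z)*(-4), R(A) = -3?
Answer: 14301/4 ≈ 3575.3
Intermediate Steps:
s = 15 (s = 8 + 7 = 15)
j(z, g) = -2 (j(z, g) = -6 + (-3*(-4))/3 = -6 + (⅓)*12 = -6 + 4 = -2)
G = 55/4 (G = -5/4 + 15 = 55/4 ≈ 13.750)
I(B) = -63/4 (I(B) = -2 - 1*55/4 = -2 - 55/4 = -63/4)
-227*I(-6/4 - 3/(-6)) = -227*(-63/4) = 14301/4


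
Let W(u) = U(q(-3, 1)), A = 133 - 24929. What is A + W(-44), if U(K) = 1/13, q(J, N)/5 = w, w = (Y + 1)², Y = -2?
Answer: -322347/13 ≈ -24796.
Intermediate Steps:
A = -24796
w = 1 (w = (-2 + 1)² = (-1)² = 1)
q(J, N) = 5 (q(J, N) = 5*1 = 5)
U(K) = 1/13
W(u) = 1/13
A + W(-44) = -24796 + 1/13 = -322347/13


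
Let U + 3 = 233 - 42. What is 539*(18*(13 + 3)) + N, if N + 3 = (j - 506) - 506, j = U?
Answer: 154405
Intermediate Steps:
U = 188 (U = -3 + (233 - 42) = -3 + 191 = 188)
j = 188
N = -827 (N = -3 + ((188 - 506) - 506) = -3 + (-318 - 506) = -3 - 824 = -827)
539*(18*(13 + 3)) + N = 539*(18*(13 + 3)) - 827 = 539*(18*16) - 827 = 539*288 - 827 = 155232 - 827 = 154405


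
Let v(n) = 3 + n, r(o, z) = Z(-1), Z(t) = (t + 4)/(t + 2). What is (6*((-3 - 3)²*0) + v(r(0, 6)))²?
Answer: 36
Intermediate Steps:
Z(t) = (4 + t)/(2 + t)
r(o, z) = 3 (r(o, z) = (4 - 1)/(2 - 1) = 3/1 = 1*3 = 3)
(6*((-3 - 3)²*0) + v(r(0, 6)))² = (6*((-3 - 3)²*0) + (3 + 3))² = (6*((-6)²*0) + 6)² = (6*(36*0) + 6)² = (6*0 + 6)² = (0 + 6)² = 6² = 36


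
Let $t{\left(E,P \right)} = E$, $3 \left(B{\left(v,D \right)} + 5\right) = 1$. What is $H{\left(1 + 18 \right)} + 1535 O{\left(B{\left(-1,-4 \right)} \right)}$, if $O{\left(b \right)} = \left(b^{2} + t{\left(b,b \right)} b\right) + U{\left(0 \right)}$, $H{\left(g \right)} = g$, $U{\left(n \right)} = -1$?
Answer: $\frac{588076}{9} \approx 65342.0$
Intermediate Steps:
$B{\left(v,D \right)} = - \frac{14}{3}$ ($B{\left(v,D \right)} = -5 + \frac{1}{3} \cdot 1 = -5 + \frac{1}{3} = - \frac{14}{3}$)
$O{\left(b \right)} = -1 + 2 b^{2}$ ($O{\left(b \right)} = \left(b^{2} + b b\right) - 1 = \left(b^{2} + b^{2}\right) - 1 = 2 b^{2} - 1 = -1 + 2 b^{2}$)
$H{\left(1 + 18 \right)} + 1535 O{\left(B{\left(-1,-4 \right)} \right)} = \left(1 + 18\right) + 1535 \left(-1 + 2 \left(- \frac{14}{3}\right)^{2}\right) = 19 + 1535 \left(-1 + 2 \cdot \frac{196}{9}\right) = 19 + 1535 \left(-1 + \frac{392}{9}\right) = 19 + 1535 \cdot \frac{383}{9} = 19 + \frac{587905}{9} = \frac{588076}{9}$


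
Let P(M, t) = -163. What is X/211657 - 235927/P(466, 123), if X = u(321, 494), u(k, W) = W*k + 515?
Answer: 49961532546/34500091 ≈ 1448.2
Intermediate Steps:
u(k, W) = 515 + W*k
X = 159089 (X = 515 + 494*321 = 515 + 158574 = 159089)
X/211657 - 235927/P(466, 123) = 159089/211657 - 235927/(-163) = 159089*(1/211657) - 235927*(-1/163) = 159089/211657 + 235927/163 = 49961532546/34500091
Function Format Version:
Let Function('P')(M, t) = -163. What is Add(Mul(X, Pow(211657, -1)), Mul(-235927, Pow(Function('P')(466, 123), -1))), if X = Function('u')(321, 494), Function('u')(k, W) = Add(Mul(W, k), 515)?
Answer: Rational(49961532546, 34500091) ≈ 1448.2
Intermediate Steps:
Function('u')(k, W) = Add(515, Mul(W, k))
X = 159089 (X = Add(515, Mul(494, 321)) = Add(515, 158574) = 159089)
Add(Mul(X, Pow(211657, -1)), Mul(-235927, Pow(Function('P')(466, 123), -1))) = Add(Mul(159089, Pow(211657, -1)), Mul(-235927, Pow(-163, -1))) = Add(Mul(159089, Rational(1, 211657)), Mul(-235927, Rational(-1, 163))) = Add(Rational(159089, 211657), Rational(235927, 163)) = Rational(49961532546, 34500091)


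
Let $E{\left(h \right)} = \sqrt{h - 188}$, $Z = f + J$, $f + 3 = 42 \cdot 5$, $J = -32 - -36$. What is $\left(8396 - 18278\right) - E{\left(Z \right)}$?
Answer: $-9882 - \sqrt{23} \approx -9886.8$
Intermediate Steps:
$J = 4$ ($J = -32 + 36 = 4$)
$f = 207$ ($f = -3 + 42 \cdot 5 = -3 + 210 = 207$)
$Z = 211$ ($Z = 207 + 4 = 211$)
$E{\left(h \right)} = \sqrt{-188 + h}$
$\left(8396 - 18278\right) - E{\left(Z \right)} = \left(8396 - 18278\right) - \sqrt{-188 + 211} = -9882 - \sqrt{23}$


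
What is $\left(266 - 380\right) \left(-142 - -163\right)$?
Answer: $-2394$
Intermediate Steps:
$\left(266 - 380\right) \left(-142 - -163\right) = - 114 \left(-142 + 163\right) = \left(-114\right) 21 = -2394$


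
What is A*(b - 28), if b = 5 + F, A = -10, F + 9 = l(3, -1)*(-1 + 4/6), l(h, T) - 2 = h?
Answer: 1010/3 ≈ 336.67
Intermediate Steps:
l(h, T) = 2 + h
F = -32/3 (F = -9 + (2 + 3)*(-1 + 4/6) = -9 + 5*(-1 + 4*(1/6)) = -9 + 5*(-1 + 2/3) = -9 + 5*(-1/3) = -9 - 5/3 = -32/3 ≈ -10.667)
b = -17/3 (b = 5 - 32/3 = -17/3 ≈ -5.6667)
A*(b - 28) = -10*(-17/3 - 28) = -10*(-101/3) = 1010/3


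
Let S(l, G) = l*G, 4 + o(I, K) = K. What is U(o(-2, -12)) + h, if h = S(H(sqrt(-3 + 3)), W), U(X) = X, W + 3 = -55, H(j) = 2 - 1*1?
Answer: -74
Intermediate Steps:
H(j) = 1 (H(j) = 2 - 1 = 1)
W = -58 (W = -3 - 55 = -58)
o(I, K) = -4 + K
S(l, G) = G*l
h = -58 (h = -58*1 = -58)
U(o(-2, -12)) + h = (-4 - 12) - 58 = -16 - 58 = -74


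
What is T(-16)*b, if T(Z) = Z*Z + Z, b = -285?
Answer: -68400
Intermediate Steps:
T(Z) = Z + Z**2 (T(Z) = Z**2 + Z = Z + Z**2)
T(-16)*b = -16*(1 - 16)*(-285) = -16*(-15)*(-285) = 240*(-285) = -68400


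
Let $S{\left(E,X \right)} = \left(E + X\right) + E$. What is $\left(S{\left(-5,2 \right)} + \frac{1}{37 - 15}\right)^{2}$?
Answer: $\frac{30625}{484} \approx 63.275$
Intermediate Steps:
$S{\left(E,X \right)} = X + 2 E$
$\left(S{\left(-5,2 \right)} + \frac{1}{37 - 15}\right)^{2} = \left(\left(2 + 2 \left(-5\right)\right) + \frac{1}{37 - 15}\right)^{2} = \left(\left(2 - 10\right) + \frac{1}{22}\right)^{2} = \left(-8 + \frac{1}{22}\right)^{2} = \left(- \frac{175}{22}\right)^{2} = \frac{30625}{484}$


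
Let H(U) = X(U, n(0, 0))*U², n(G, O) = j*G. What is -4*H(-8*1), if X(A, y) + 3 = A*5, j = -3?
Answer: 11008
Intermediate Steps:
n(G, O) = -3*G
X(A, y) = -3 + 5*A (X(A, y) = -3 + A*5 = -3 + 5*A)
H(U) = U²*(-3 + 5*U) (H(U) = (-3 + 5*U)*U² = U²*(-3 + 5*U))
-4*H(-8*1) = -4*(-8*1)²*(-3 + 5*(-8*1)) = -4*(-8)²*(-3 + 5*(-8)) = -256*(-3 - 40) = -256*(-43) = -4*(-2752) = 11008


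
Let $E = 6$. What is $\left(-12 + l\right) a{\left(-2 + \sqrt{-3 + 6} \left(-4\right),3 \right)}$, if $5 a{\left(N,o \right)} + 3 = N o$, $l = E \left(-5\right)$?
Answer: $\frac{378}{5} + \frac{504 \sqrt{3}}{5} \approx 250.19$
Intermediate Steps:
$l = -30$ ($l = 6 \left(-5\right) = -30$)
$a{\left(N,o \right)} = - \frac{3}{5} + \frac{N o}{5}$
$\left(-12 + l\right) a{\left(-2 + \sqrt{-3 + 6} \left(-4\right),3 \right)} = \left(-12 - 30\right) \left(- \frac{3}{5} + \frac{1}{5} \left(-2 + \sqrt{-3 + 6} \left(-4\right)\right) 3\right) = - 42 \left(- \frac{3}{5} + \frac{1}{5} \left(-2 + \sqrt{3} \left(-4\right)\right) 3\right) = - 42 \left(- \frac{3}{5} + \frac{1}{5} \left(-2 - 4 \sqrt{3}\right) 3\right) = - 42 \left(- \frac{3}{5} - \left(\frac{6}{5} + \frac{12 \sqrt{3}}{5}\right)\right) = - 42 \left(- \frac{9}{5} - \frac{12 \sqrt{3}}{5}\right) = \frac{378}{5} + \frac{504 \sqrt{3}}{5}$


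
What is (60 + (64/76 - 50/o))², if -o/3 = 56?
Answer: 9521661241/2547216 ≈ 3738.1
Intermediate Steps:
o = -168 (o = -3*56 = -168)
(60 + (64/76 - 50/o))² = (60 + (64/76 - 50/(-168)))² = (60 + (64*(1/76) - 50*(-1/168)))² = (60 + (16/19 + 25/84))² = (60 + 1819/1596)² = (97579/1596)² = 9521661241/2547216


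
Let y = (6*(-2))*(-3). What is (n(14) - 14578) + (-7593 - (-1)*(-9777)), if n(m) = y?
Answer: -31912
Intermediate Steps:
y = 36 (y = -12*(-3) = 36)
n(m) = 36
(n(14) - 14578) + (-7593 - (-1)*(-9777)) = (36 - 14578) + (-7593 - (-1)*(-9777)) = -14542 + (-7593 - 1*9777) = -14542 + (-7593 - 9777) = -14542 - 17370 = -31912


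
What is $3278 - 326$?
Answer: $2952$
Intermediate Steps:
$3278 - 326 = 2952$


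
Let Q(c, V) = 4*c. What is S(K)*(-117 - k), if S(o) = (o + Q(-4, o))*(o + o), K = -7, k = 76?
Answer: -62146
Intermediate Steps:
S(o) = 2*o*(-16 + o) (S(o) = (o + 4*(-4))*(o + o) = (o - 16)*(2*o) = (-16 + o)*(2*o) = 2*o*(-16 + o))
S(K)*(-117 - k) = (2*(-7)*(-16 - 7))*(-117 - 1*76) = (2*(-7)*(-23))*(-117 - 76) = 322*(-193) = -62146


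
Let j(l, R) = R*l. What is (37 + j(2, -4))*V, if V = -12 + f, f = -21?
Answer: -957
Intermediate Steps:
V = -33 (V = -12 - 21 = -33)
(37 + j(2, -4))*V = (37 - 4*2)*(-33) = (37 - 8)*(-33) = 29*(-33) = -957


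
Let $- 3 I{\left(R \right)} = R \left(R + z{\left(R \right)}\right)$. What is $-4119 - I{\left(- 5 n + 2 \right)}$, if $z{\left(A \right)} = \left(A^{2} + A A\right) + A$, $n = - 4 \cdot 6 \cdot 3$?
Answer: $31708529$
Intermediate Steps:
$n = -72$ ($n = \left(-4\right) 18 = -72$)
$z{\left(A \right)} = A + 2 A^{2}$ ($z{\left(A \right)} = \left(A^{2} + A^{2}\right) + A = 2 A^{2} + A = A + 2 A^{2}$)
$I{\left(R \right)} = - \frac{R \left(R + R \left(1 + 2 R\right)\right)}{3}$
$-4119 - I{\left(- 5 n + 2 \right)} = -4119 - - \frac{2 \left(\left(-5\right) \left(-72\right) + 2\right)^{2} \left(1 + \left(\left(-5\right) \left(-72\right) + 2\right)\right)}{3} = -4119 - - \frac{2 \left(360 + 2\right)^{2} \left(1 + \left(360 + 2\right)\right)}{3} = -4119 - - \frac{2 \cdot 362^{2} \left(1 + 362\right)}{3} = -4119 - \left(- \frac{2}{3}\right) 131044 \cdot 363 = -4119 - -31712648 = -4119 + 31712648 = 31708529$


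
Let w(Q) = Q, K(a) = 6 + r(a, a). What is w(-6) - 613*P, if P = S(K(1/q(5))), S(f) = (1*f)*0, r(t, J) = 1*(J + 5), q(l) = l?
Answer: -6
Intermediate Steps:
r(t, J) = 5 + J (r(t, J) = 1*(5 + J) = 5 + J)
K(a) = 11 + a (K(a) = 6 + (5 + a) = 11 + a)
S(f) = 0 (S(f) = f*0 = 0)
P = 0
w(-6) - 613*P = -6 - 613*0 = -6 + 0 = -6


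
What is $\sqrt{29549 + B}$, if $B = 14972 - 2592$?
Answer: $\sqrt{41929} \approx 204.77$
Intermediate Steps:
$B = 12380$ ($B = 14972 - 2592 = 12380$)
$\sqrt{29549 + B} = \sqrt{29549 + 12380} = \sqrt{41929}$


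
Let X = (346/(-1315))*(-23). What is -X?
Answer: -7958/1315 ≈ -6.0517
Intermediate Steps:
X = 7958/1315 (X = (346*(-1/1315))*(-23) = -346/1315*(-23) = 7958/1315 ≈ 6.0517)
-X = -1*7958/1315 = -7958/1315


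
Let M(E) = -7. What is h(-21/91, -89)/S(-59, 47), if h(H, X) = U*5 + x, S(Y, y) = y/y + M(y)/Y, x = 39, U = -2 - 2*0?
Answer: 1711/66 ≈ 25.924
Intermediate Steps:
U = -2 (U = -2 + 0 = -2)
S(Y, y) = 1 - 7/Y (S(Y, y) = y/y - 7/Y = 1 - 7/Y)
h(H, X) = 29 (h(H, X) = -2*5 + 39 = -10 + 39 = 29)
h(-21/91, -89)/S(-59, 47) = 29/(((-7 - 59)/(-59))) = 29/((-1/59*(-66))) = 29/(66/59) = 29*(59/66) = 1711/66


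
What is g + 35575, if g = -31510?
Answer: 4065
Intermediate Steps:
g + 35575 = -31510 + 35575 = 4065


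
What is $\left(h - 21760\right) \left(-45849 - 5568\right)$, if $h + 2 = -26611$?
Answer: $2487194541$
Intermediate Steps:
$h = -26613$ ($h = -2 - 26611 = -26613$)
$\left(h - 21760\right) \left(-45849 - 5568\right) = \left(-26613 - 21760\right) \left(-45849 - 5568\right) = \left(-48373\right) \left(-51417\right) = 2487194541$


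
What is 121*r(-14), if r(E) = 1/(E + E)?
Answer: -121/28 ≈ -4.3214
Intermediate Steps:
r(E) = 1/(2*E)
121*r(-14) = 121*((½)/(-14)) = 121*((½)*(-1/14)) = 121*(-1/28) = -121/28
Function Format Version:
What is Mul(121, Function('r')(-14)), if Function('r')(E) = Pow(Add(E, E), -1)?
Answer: Rational(-121, 28) ≈ -4.3214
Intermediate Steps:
Function('r')(E) = Mul(Rational(1, 2), Pow(E, -1)) (Function('r')(E) = Pow(Mul(2, E), -1) = Mul(Rational(1, 2), Pow(E, -1)))
Mul(121, Function('r')(-14)) = Mul(121, Mul(Rational(1, 2), Pow(-14, -1))) = Mul(121, Mul(Rational(1, 2), Rational(-1, 14))) = Mul(121, Rational(-1, 28)) = Rational(-121, 28)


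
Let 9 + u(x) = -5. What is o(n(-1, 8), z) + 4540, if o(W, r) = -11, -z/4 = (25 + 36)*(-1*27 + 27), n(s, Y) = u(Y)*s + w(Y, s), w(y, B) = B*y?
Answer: 4529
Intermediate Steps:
u(x) = -14 (u(x) = -9 - 5 = -14)
n(s, Y) = -14*s + Y*s (n(s, Y) = -14*s + s*Y = -14*s + Y*s)
z = 0 (z = -4*(25 + 36)*(-1*27 + 27) = -244*(-27 + 27) = -244*0 = -4*0 = 0)
o(n(-1, 8), z) + 4540 = -11 + 4540 = 4529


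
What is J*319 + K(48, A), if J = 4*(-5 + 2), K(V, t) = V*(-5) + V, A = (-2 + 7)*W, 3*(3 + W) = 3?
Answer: -4020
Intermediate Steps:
W = -2 (W = -3 + (1/3)*3 = -3 + 1 = -2)
A = -10 (A = (-2 + 7)*(-2) = 5*(-2) = -10)
K(V, t) = -4*V (K(V, t) = -5*V + V = -4*V)
J = -12 (J = 4*(-3) = -12)
J*319 + K(48, A) = -12*319 - 4*48 = -3828 - 192 = -4020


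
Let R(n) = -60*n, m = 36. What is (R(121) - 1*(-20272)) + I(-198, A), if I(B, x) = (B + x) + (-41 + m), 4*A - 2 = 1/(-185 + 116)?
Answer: 3535421/276 ≈ 12810.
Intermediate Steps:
A = 137/276 (A = ½ + 1/(4*(-185 + 116)) = ½ + (¼)/(-69) = ½ + (¼)*(-1/69) = ½ - 1/276 = 137/276 ≈ 0.49638)
I(B, x) = -5 + B + x (I(B, x) = (B + x) + (-41 + 36) = (B + x) - 5 = -5 + B + x)
(R(121) - 1*(-20272)) + I(-198, A) = (-60*121 - 1*(-20272)) + (-5 - 198 + 137/276) = (-7260 + 20272) - 55891/276 = 13012 - 55891/276 = 3535421/276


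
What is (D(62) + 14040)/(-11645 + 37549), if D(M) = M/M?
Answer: 14041/25904 ≈ 0.54204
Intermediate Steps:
D(M) = 1
(D(62) + 14040)/(-11645 + 37549) = (1 + 14040)/(-11645 + 37549) = 14041/25904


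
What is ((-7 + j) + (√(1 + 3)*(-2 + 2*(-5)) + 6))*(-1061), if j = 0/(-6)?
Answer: 26525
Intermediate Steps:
j = 0 (j = 0*(-⅙) = 0)
((-7 + j) + (√(1 + 3)*(-2 + 2*(-5)) + 6))*(-1061) = ((-7 + 0) + (√(1 + 3)*(-2 + 2*(-5)) + 6))*(-1061) = (-7 + (√4*(-2 - 10) + 6))*(-1061) = (-7 + (2*(-12) + 6))*(-1061) = (-7 + (-24 + 6))*(-1061) = (-7 - 18)*(-1061) = -25*(-1061) = 26525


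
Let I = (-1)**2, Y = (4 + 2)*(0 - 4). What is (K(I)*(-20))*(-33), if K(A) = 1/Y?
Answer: -55/2 ≈ -27.500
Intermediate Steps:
Y = -24 (Y = 6*(-4) = -24)
I = 1
K(A) = -1/24 (K(A) = 1/(-24) = 1*(-1/24) = -1/24)
(K(I)*(-20))*(-33) = -1/24*(-20)*(-33) = (5/6)*(-33) = -55/2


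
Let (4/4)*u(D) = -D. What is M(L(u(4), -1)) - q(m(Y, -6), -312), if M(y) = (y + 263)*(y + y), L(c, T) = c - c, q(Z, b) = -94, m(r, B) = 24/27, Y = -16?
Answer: 94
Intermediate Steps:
u(D) = -D
m(r, B) = 8/9 (m(r, B) = 24*(1/27) = 8/9)
L(c, T) = 0
M(y) = 2*y*(263 + y) (M(y) = (263 + y)*(2*y) = 2*y*(263 + y))
M(L(u(4), -1)) - q(m(Y, -6), -312) = 2*0*(263 + 0) - 1*(-94) = 2*0*263 + 94 = 0 + 94 = 94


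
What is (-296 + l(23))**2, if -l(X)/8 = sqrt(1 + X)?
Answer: 89152 + 9472*sqrt(6) ≈ 1.1235e+5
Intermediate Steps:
l(X) = -8*sqrt(1 + X)
(-296 + l(23))**2 = (-296 - 8*sqrt(1 + 23))**2 = (-296 - 16*sqrt(6))**2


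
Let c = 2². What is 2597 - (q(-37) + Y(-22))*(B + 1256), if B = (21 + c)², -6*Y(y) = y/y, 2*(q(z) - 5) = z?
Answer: 28304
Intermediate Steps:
q(z) = 5 + z/2
c = 4
Y(y) = -⅙ (Y(y) = -y/(6*y) = -⅙*1 = -⅙)
B = 625 (B = (21 + 4)² = 25² = 625)
2597 - (q(-37) + Y(-22))*(B + 1256) = 2597 - ((5 + (½)*(-37)) - ⅙)*(625 + 1256) = 2597 - ((5 - 37/2) - ⅙)*1881 = 2597 - (-27/2 - ⅙)*1881 = 2597 - (-41)*1881/3 = 2597 - 1*(-25707) = 2597 + 25707 = 28304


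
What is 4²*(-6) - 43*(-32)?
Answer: 1280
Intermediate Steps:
4²*(-6) - 43*(-32) = 16*(-6) + 1376 = -96 + 1376 = 1280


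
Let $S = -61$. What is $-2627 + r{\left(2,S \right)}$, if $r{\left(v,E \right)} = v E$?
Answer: $-2749$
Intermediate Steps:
$r{\left(v,E \right)} = E v$
$-2627 + r{\left(2,S \right)} = -2627 - 122 = -2749$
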